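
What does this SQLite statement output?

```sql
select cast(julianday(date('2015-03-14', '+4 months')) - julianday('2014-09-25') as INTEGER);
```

Adding +4 months to 2015-03-14 gives 2015-07-14.
5 days remain in September 2014 after the 25th (30 − 25).
Full months from October 2014 through June 2015 contribute their day counts.
Then 14 days into July 2015.
Total: 5 + 31 + 30 + 31 + 31 + 28 + 31 + 30 + 31 + 30 + 14 = 292.

292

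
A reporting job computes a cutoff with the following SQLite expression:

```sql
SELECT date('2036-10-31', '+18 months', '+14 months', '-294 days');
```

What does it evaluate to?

Adding +18 months to 2036-10-31 targets 2038-04-31. April 2038 has only 30 days, so SQLite normalizes the 1-day overflow forward to 2038-05-01.
Adding +14 months to 2038-05-01 gives 2039-07-01.
Applying '-294 days' to 2039-07-01: counting 294 days back gives 2038-09-10.

2038-09-10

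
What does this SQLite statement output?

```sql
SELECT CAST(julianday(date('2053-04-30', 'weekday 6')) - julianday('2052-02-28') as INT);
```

430

`weekday 6` advances to the next Saturday; 2053-04-30 is a Wednesday, so it moves forward to 2053-05-03.
1 day remains in February 2052 after the 28th (29 − 28).
Full months from March 2052 through April 2053 contribute their day counts.
Then 3 days into May 2053.
Total: 1 + 31 + 30 + 31 + 30 + 31 + 31 + 30 + 31 + 30 + 31 + 31 + 28 + 31 + 30 + 3 = 430.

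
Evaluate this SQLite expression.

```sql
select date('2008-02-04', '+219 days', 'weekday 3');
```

Applying '+219 days' to 2008-02-04: counting 219 days forward gives 2008-09-10.
`weekday 3` advances to the next Wednesday; 2008-09-10 is already a Wednesday, so it stays at 2008-09-10.

2008-09-10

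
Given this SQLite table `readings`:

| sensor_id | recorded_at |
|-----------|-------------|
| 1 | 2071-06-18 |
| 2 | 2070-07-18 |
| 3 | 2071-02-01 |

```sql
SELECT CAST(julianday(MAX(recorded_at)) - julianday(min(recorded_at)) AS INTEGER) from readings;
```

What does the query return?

MIN = 2070-07-18, MAX = 2071-06-18.
13 days remain in July 2070 after the 18th (31 − 18).
Full months from August 2070 through May 2071 contribute their day counts.
Then 18 days into June 2071.
Total: 13 + 31 + 30 + 31 + 30 + 31 + 31 + 28 + 31 + 30 + 31 + 18 = 335.

335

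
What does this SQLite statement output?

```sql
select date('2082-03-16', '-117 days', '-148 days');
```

Applying '-117 days' to 2082-03-16: counting 117 days back gives 2081-11-19.
Applying '-148 days' to 2081-11-19: counting 148 days back gives 2081-06-24.

2081-06-24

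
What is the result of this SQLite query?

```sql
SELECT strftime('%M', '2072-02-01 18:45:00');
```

45

`%M` extracts the 2-digit minute: 45.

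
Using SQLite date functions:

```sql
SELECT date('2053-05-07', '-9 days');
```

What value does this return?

Going back 7 days from 2053-05-07 reaches 2053-04-30 (last day of April, 30 days).
Going back 2 days within April lands on 2053-04-28.

2053-04-28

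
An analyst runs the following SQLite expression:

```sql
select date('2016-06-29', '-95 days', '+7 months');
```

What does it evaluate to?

Applying '-95 days' to 2016-06-29: counting 95 days back gives 2016-03-26.
Adding +7 months to 2016-03-26 gives 2016-10-26.

2016-10-26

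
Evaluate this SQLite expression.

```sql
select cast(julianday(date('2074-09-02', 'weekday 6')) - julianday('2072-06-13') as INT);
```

817

`weekday 6` advances to the next Saturday; 2074-09-02 is a Sunday, so it moves forward to 2074-09-08.
17 days remain in June 2072 after the 13th (30 − 13).
Full months from July 2072 through August 2074 contribute their day counts.
Then 8 days into September 2074.
Total: 17 + 31 + 31 + 30 + 31 + 30 + 31 + 31 + 28 + 31 + 30 + 31 + 30 + 31 + 31 + 30 + 31 + 30 + 31 + 31 + 28 + 31 + 30 + 31 + 30 + 31 + 31 + 8 = 817.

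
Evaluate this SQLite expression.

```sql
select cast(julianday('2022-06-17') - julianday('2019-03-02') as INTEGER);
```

29 days remain in March 2019 after the 2nd (31 − 2).
Full months from April 2019 through May 2022 contribute their day counts.
Then 17 days into June 2022.
Total: 29 + 30 + 31 + 30 + 31 + 31 + 30 + 31 + 30 + 31 + 31 + 29 + 31 + 30 + 31 + 30 + 31 + 31 + 30 + 31 + 30 + 31 + 31 + 28 + 31 + 30 + 31 + 30 + 31 + 31 + 30 + 31 + 30 + 31 + 31 + 28 + 31 + 30 + 31 + 17 = 1203.

1203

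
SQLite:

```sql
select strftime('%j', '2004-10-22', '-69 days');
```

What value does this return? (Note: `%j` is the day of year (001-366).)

227

First apply '-69 days': 2004-10-22 → 2004-08-14.
Day-of-year for 2004-08-14: days since 2004-01-01 inclusive = 227, zero-padded to 227.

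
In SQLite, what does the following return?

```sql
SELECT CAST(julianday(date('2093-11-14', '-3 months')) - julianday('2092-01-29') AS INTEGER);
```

563

Adding -3 months to 2093-11-14 gives 2093-08-14.
2 days remain in January 2092 after the 29th (31 − 29).
Full months from February 2092 through July 2093 contribute their day counts.
Then 14 days into August 2093.
Total: 2 + 29 + 31 + 30 + 31 + 30 + 31 + 31 + 30 + 31 + 30 + 31 + 31 + 28 + 31 + 30 + 31 + 30 + 31 + 14 = 563.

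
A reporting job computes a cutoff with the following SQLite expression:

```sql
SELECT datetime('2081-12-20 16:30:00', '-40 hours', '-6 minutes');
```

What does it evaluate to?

2081-12-19 00:24:00

-40 hours from 2081-12-20 16:30:00 is 2081-12-19 00:30:00 (crosses midnight).
-6 minutes from 2081-12-19 00:30:00 is 2081-12-19 00:24:00.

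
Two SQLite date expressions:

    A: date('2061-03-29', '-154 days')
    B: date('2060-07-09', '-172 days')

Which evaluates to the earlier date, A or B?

A = 2060-10-26.
B = 2060-01-19.
B is earlier.

B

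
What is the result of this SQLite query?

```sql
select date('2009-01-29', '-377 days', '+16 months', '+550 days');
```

Applying '-377 days' to 2009-01-29: counting 377 days back gives 2008-01-18.
Adding +16 months to 2008-01-18 gives 2009-05-18.
Applying '+550 days' to 2009-05-18: counting 550 days forward gives 2010-11-19.

2010-11-19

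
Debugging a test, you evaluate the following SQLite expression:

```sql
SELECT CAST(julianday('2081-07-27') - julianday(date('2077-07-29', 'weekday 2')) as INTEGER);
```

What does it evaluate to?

1454

`weekday 2` advances to the next Tuesday; 2077-07-29 is a Thursday, so it moves forward to 2077-08-03.
28 days remain in August 2077 after the 3rd (31 − 3).
Full months from September 2077 through June 2081 contribute their day counts.
Then 27 days into July 2081.
Total: 28 + 30 + 31 + 30 + 31 + 31 + 28 + 31 + 30 + 31 + 30 + 31 + 31 + 30 + 31 + 30 + 31 + 31 + 28 + 31 + 30 + 31 + 30 + 31 + 31 + 30 + 31 + 30 + 31 + 31 + 29 + 31 + 30 + 31 + 30 + 31 + 31 + 30 + 31 + 30 + 31 + 31 + 28 + 31 + 30 + 31 + 30 + 27 = 1454.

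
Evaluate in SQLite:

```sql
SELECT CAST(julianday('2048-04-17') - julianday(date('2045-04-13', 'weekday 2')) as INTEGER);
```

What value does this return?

1095

`weekday 2` advances to the next Tuesday; 2045-04-13 is a Thursday, so it moves forward to 2045-04-18.
12 days remain in April 2045 after the 18th (30 − 18).
Full months from May 2045 through March 2048 contribute their day counts.
Then 17 days into April 2048.
Total: 12 + 31 + 30 + 31 + 31 + 30 + 31 + 30 + 31 + 31 + 28 + 31 + 30 + 31 + 30 + 31 + 31 + 30 + 31 + 30 + 31 + 31 + 28 + 31 + 30 + 31 + 30 + 31 + 31 + 30 + 31 + 30 + 31 + 31 + 29 + 31 + 17 = 1095.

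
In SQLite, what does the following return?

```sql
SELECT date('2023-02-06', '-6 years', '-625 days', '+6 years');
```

Adding -6 years to 2023-02-06 gives 2017-02-06.
Applying '-625 days' to 2017-02-06: counting 625 days back gives 2015-05-23.
Adding +6 years to 2015-05-23 gives 2021-05-23.

2021-05-23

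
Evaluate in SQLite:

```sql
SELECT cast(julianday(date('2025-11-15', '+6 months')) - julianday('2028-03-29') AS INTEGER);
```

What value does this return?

Adding +6 months to 2025-11-15 gives 2026-05-15.
16 days remain in May 2026 after the 15th (31 − 15).
Full months from June 2026 through February 2028 contribute their day counts.
Then 29 days into March 2028.
Total: 16 + 30 + 31 + 31 + 30 + 31 + 30 + 31 + 31 + 28 + 31 + 30 + 31 + 30 + 31 + 31 + 30 + 31 + 30 + 31 + 31 + 29 + 29 = 684.
The subtraction is earlier − later, so the result is −684 → -684.

-684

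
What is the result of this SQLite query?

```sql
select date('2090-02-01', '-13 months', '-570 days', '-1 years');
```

Adding -13 months to 2090-02-01 gives 2089-01-01.
Applying '-570 days' to 2089-01-01: counting 570 days back gives 2087-06-11.
Adding -1 year to 2087-06-11 gives 2086-06-11.

2086-06-11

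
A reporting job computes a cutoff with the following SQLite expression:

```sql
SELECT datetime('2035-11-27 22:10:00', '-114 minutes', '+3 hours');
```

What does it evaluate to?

2035-11-27 23:16:00

114 minutes = 1h 54m; -114 minutes from 2035-11-27 22:10:00 is 2035-11-27 20:16:00.
+3 hours from 2035-11-27 20:16:00 is 2035-11-27 23:16:00.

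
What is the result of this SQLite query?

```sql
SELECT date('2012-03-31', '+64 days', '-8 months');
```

2011-10-03

Applying '+64 days' to 2012-03-31: counting 64 days forward gives 2012-06-03.
Adding -8 months to 2012-06-03 gives 2011-10-03.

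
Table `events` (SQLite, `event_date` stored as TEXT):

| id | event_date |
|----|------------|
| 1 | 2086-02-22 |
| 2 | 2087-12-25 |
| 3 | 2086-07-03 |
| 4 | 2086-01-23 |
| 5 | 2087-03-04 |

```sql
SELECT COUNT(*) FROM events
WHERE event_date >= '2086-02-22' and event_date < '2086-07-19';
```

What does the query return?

Rows in [2086-02-22, 2086-07-19): 2086-02-22, 2086-07-03 → 2 rows.

2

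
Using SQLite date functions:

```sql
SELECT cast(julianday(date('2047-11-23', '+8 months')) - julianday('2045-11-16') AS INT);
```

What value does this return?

Adding +8 months to 2047-11-23 gives 2048-07-23.
14 days remain in November 2045 after the 16th (30 − 16).
Full months from December 2045 through June 2048 contribute their day counts.
Then 23 days into July 2048.
Total: 14 + 31 + 31 + 28 + 31 + 30 + 31 + 30 + 31 + 31 + 30 + 31 + 30 + 31 + 31 + 28 + 31 + 30 + 31 + 30 + 31 + 31 + 30 + 31 + 30 + 31 + 31 + 29 + 31 + 30 + 31 + 30 + 23 = 980.

980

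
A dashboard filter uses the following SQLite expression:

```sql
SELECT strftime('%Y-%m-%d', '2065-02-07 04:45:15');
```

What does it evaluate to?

2065-02-07

`%Y-%m-%d` extracts the ISO date: 2065-02-07.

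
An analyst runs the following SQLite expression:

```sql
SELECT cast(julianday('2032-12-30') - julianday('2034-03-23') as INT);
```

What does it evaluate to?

-448

1 day remains in December 2032 after the 30th (31 − 30).
Full months from January 2033 through February 2034 contribute their day counts.
Then 23 days into March 2034.
Total: 1 + 31 + 28 + 31 + 30 + 31 + 30 + 31 + 31 + 30 + 31 + 30 + 31 + 31 + 28 + 23 = 448.
The subtraction is earlier − later, so the result is −448 → -448.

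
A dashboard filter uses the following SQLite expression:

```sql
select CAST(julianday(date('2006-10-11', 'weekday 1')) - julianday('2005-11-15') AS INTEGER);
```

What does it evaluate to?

335

`weekday 1` advances to the next Monday; 2006-10-11 is a Wednesday, so it moves forward to 2006-10-16.
15 days remain in November 2005 after the 15th (30 − 15).
Full months from December 2005 through September 2006 contribute their day counts.
Then 16 days into October 2006.
Total: 15 + 31 + 31 + 28 + 31 + 30 + 31 + 30 + 31 + 31 + 30 + 16 = 335.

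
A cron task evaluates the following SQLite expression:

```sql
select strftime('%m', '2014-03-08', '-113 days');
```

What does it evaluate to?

First apply '-113 days': 2014-03-08 → 2013-11-15.
`%m` extracts the 2-digit month (01-12): 11.

11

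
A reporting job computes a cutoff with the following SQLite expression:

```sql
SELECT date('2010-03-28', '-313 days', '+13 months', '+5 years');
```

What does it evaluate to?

Applying '-313 days' to 2010-03-28: counting 313 days back gives 2009-05-19.
Adding +13 months to 2009-05-19 gives 2010-06-19.
Adding +5 years to 2010-06-19 gives 2015-06-19.

2015-06-19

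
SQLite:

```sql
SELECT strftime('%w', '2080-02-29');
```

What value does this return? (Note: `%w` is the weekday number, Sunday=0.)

2080-02-29 is a Thursday; with Sunday=0 that is 4.

4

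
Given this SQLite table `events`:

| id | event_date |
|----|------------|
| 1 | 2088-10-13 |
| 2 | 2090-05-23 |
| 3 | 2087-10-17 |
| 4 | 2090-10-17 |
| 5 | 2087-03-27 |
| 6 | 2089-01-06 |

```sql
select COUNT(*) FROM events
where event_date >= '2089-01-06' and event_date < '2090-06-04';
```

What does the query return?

2

Rows in [2089-01-06, 2090-06-04): 2090-05-23, 2089-01-06 → 2 rows.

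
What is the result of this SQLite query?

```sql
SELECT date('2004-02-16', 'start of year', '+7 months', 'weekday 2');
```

2004-08-03

`start of year` rewinds 2004-02-16 to 2004-01-01.
Adding +7 months to 2004-01-01 gives 2004-08-01.
`weekday 2` advances to the next Tuesday; 2004-08-01 is a Sunday, so it moves forward to 2004-08-03.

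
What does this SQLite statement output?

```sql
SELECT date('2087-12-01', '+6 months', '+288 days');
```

Adding +6 months to 2087-12-01 gives 2088-06-01.
Applying '+288 days' to 2088-06-01: counting 288 days forward gives 2089-03-16.

2089-03-16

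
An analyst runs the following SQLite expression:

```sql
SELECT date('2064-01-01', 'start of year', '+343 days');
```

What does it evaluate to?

`start of year` rewinds 2064-01-01 to 2064-01-01.
Applying '+343 days' to 2064-01-01: counting 343 days forward gives 2064-12-09.

2064-12-09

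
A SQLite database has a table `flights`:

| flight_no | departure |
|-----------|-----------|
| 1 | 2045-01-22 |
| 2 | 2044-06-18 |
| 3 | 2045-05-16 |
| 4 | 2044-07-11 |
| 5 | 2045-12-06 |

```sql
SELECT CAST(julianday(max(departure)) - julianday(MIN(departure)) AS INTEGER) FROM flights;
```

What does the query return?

536

MIN = 2044-06-18, MAX = 2045-12-06.
12 days remain in June 2044 after the 18th (30 − 18).
Full months from July 2044 through November 2045 contribute their day counts.
Then 6 days into December 2045.
Total: 12 + 31 + 31 + 30 + 31 + 30 + 31 + 31 + 28 + 31 + 30 + 31 + 30 + 31 + 31 + 30 + 31 + 30 + 6 = 536.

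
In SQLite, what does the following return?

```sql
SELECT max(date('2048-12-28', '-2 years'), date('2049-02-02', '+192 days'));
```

2049-08-13

date('2048-12-28', '-2 years') → 2046-12-28.
date('2049-02-02', '+192 days') → 2049-08-13.
Later of the two is 2049-08-13.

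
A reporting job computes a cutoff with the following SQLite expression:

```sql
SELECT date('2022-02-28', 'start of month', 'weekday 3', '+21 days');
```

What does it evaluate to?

2022-02-23

`start of month` rewinds 2022-02-28 to 2022-02-01.
`weekday 3` advances to the next Wednesday; 2022-02-01 is a Tuesday, so it moves forward to 2022-02-02.
Advancing 21 more days within February lands on 2022-02-23.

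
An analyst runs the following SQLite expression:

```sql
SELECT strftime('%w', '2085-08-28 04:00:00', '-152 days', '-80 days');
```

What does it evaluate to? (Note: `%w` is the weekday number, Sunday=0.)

First apply '-152 days', '-80 days': 2085-08-28 04:00:00 → 2085-01-08 04:00:00.
2085-01-08 is a Monday; with Sunday=0 that is 1.

1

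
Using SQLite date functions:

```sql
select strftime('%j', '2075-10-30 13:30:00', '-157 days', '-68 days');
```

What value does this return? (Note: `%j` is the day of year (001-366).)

First apply '-157 days', '-68 days': 2075-10-30 13:30:00 → 2075-03-19 13:30:00.
Day-of-year for 2075-03-19: days since 2075-01-01 inclusive = 78, zero-padded to 078.

078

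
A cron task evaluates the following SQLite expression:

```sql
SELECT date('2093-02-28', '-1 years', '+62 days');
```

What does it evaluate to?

2092-04-30

Adding -1 year to 2093-02-28 gives 2092-02-28.
Applying '+62 days' to 2092-02-28: counting 62 days forward gives 2092-04-30.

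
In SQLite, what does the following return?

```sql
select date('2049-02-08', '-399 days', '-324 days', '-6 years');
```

2041-02-16

Applying '-399 days' to 2049-02-08: counting 399 days back gives 2048-01-06.
Applying '-324 days' to 2048-01-06: counting 324 days back gives 2047-02-16.
Adding -6 years to 2047-02-16 gives 2041-02-16.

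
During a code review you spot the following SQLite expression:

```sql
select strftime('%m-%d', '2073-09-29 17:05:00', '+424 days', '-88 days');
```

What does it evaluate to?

First apply '+424 days', '-88 days': 2073-09-29 17:05:00 → 2074-08-31 17:05:00.
`%m-%d` extracts the month-day: 08-31.

08-31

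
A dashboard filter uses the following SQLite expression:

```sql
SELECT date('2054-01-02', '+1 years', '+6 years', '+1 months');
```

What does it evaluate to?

2061-02-02

Adding +1 year to 2054-01-02 gives 2055-01-02.
Adding +6 years to 2055-01-02 gives 2061-01-02.
Adding +1 month to 2061-01-02 gives 2061-02-02.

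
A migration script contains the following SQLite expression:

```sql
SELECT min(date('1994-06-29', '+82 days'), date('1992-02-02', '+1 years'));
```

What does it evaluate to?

1993-02-02

date('1994-06-29', '+82 days') → 1994-09-19.
date('1992-02-02', '+1 years') → 1993-02-02.
Earlier of the two is 1993-02-02.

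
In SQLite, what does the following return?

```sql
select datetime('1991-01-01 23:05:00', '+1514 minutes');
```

1514 minutes = 25h 14m; +1514 minutes from 1991-01-01 23:05:00 is 1991-01-03 00:19:00 (crosses midnight).

1991-01-03 00:19:00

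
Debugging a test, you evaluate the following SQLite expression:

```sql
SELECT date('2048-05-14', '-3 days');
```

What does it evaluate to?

2048-05-11

Going back 3 days within May lands on 2048-05-11.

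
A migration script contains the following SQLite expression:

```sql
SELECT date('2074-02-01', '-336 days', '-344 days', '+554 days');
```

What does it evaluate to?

2073-09-28

Applying '-336 days' to 2074-02-01: counting 336 days back gives 2073-03-02.
Applying '-344 days' to 2073-03-02: counting 344 days back gives 2072-03-23.
Applying '+554 days' to 2072-03-23: counting 554 days forward gives 2073-09-28.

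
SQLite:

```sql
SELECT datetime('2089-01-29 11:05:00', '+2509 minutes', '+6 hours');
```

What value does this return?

2509 minutes = 41h 49m; +2509 minutes from 2089-01-29 11:05:00 is 2089-01-31 04:54:00 (crosses midnight).
+6 hours from 2089-01-31 04:54:00 is 2089-01-31 10:54:00.

2089-01-31 10:54:00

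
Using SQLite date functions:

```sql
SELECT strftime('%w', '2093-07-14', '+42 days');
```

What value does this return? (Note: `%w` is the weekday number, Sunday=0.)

First apply '+42 days': 2093-07-14 → 2093-08-25.
2093-08-25 is a Tuesday; with Sunday=0 that is 2.

2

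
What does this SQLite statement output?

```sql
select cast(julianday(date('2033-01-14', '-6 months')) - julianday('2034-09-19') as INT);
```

-797

Adding -6 months to 2033-01-14 gives 2032-07-14.
17 days remain in July 2032 after the 14th (31 − 14).
Full months from August 2032 through August 2034 contribute their day counts.
Then 19 days into September 2034.
Total: 17 + 31 + 30 + 31 + 30 + 31 + 31 + 28 + 31 + 30 + 31 + 30 + 31 + 31 + 30 + 31 + 30 + 31 + 31 + 28 + 31 + 30 + 31 + 30 + 31 + 31 + 19 = 797.
The subtraction is earlier − later, so the result is −797 → -797.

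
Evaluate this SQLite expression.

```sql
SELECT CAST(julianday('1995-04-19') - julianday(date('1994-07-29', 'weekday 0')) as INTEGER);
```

262

`weekday 0` advances to the next Sunday; 1994-07-29 is a Friday, so it moves forward to 1994-07-31.
0 days remain in July 1994 after the 31st (31 − 31).
Full months from August 1994 through March 1995 contribute their day counts.
Then 19 days into April 1995.
Total: 0 + 31 + 30 + 31 + 30 + 31 + 31 + 28 + 31 + 19 = 262.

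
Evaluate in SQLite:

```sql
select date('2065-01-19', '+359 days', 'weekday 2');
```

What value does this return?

2066-01-19

Applying '+359 days' to 2065-01-19: counting 359 days forward gives 2066-01-13.
`weekday 2` advances to the next Tuesday; 2066-01-13 is a Wednesday, so it moves forward to 2066-01-19.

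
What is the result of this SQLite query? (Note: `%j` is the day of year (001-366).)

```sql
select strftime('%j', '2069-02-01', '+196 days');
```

228

First apply '+196 days': 2069-02-01 → 2069-08-16.
Day-of-year for 2069-08-16: days since 2069-01-01 inclusive = 228, zero-padded to 228.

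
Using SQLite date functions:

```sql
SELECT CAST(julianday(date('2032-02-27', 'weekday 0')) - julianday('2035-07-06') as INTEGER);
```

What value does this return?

`weekday 0` advances to the next Sunday; 2032-02-27 is a Friday, so it moves forward to 2032-02-29.
0 days remain in February 2032 after the 29th (29 − 29).
Full months from March 2032 through June 2035 contribute their day counts.
Then 6 days into July 2035.
Total: 0 + 31 + 30 + 31 + 30 + 31 + 31 + 30 + 31 + 30 + 31 + 31 + 28 + 31 + 30 + 31 + 30 + 31 + 31 + 30 + 31 + 30 + 31 + 31 + 28 + 31 + 30 + 31 + 30 + 31 + 31 + 30 + 31 + 30 + 31 + 31 + 28 + 31 + 30 + 31 + 30 + 6 = 1223.
The subtraction is earlier − later, so the result is −1223 → -1223.

-1223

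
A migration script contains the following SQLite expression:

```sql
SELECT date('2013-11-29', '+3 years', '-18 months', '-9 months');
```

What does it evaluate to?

2014-08-29

Adding +3 years to 2013-11-29 gives 2016-11-29.
Adding -18 months to 2016-11-29 gives 2015-05-29.
Adding -9 months to 2015-05-29 gives 2014-08-29.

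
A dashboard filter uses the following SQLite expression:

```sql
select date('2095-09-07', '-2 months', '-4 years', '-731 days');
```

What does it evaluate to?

2089-07-06

Adding -2 months to 2095-09-07 gives 2095-07-07.
Adding -4 years to 2095-07-07 gives 2091-07-07.
Applying '-731 days' to 2091-07-07: counting 731 days back gives 2089-07-06.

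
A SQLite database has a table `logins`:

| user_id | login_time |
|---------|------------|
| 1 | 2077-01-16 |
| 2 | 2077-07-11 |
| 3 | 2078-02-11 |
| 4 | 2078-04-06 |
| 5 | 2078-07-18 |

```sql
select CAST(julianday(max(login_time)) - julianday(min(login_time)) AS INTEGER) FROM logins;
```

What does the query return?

MIN = 2077-01-16, MAX = 2078-07-18.
15 days remain in January 2077 after the 16th (31 − 16).
Full months from February 2077 through June 2078 contribute their day counts.
Then 18 days into July 2078.
Total: 15 + 28 + 31 + 30 + 31 + 30 + 31 + 31 + 30 + 31 + 30 + 31 + 31 + 28 + 31 + 30 + 31 + 30 + 18 = 548.

548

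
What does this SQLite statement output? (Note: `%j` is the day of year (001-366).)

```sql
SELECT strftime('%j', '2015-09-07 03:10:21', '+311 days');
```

196

First apply '+311 days': 2015-09-07 03:10:21 → 2016-07-14 03:10:21.
Day-of-year for 2016-07-14: days since 2016-01-01 inclusive = 196, zero-padded to 196.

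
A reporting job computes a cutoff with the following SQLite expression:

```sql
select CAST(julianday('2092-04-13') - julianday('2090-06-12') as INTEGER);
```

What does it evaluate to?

671

18 days remain in June 2090 after the 12th (30 − 12).
Full months from July 2090 through March 2092 contribute their day counts.
Then 13 days into April 2092.
Total: 18 + 31 + 31 + 30 + 31 + 30 + 31 + 31 + 28 + 31 + 30 + 31 + 30 + 31 + 31 + 30 + 31 + 30 + 31 + 31 + 29 + 31 + 13 = 671.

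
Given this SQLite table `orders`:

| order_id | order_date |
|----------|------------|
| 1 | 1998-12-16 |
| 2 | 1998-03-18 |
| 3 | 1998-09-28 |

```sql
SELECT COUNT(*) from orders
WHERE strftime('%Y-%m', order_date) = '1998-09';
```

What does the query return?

1

Rows with year-month 1998-09: 1998-09-28 → 1.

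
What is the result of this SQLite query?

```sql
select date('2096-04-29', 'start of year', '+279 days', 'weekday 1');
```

2096-10-08

`start of year` rewinds 2096-04-29 to 2096-01-01.
Applying '+279 days' to 2096-01-01: counting 279 days forward gives 2096-10-06.
`weekday 1` advances to the next Monday; 2096-10-06 is a Saturday, so it moves forward to 2096-10-08.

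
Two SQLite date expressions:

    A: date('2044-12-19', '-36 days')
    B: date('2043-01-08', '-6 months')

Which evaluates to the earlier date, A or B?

B

A = 2044-11-13.
B = 2042-07-08.
B is earlier.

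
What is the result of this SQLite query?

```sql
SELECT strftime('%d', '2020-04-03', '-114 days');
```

First apply '-114 days': 2020-04-03 → 2019-12-11.
`%d` extracts the 2-digit day of month: 11.

11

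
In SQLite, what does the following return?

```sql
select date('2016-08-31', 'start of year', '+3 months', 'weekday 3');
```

2016-04-06

`start of year` rewinds 2016-08-31 to 2016-01-01.
Adding +3 months to 2016-01-01 gives 2016-04-01.
`weekday 3` advances to the next Wednesday; 2016-04-01 is a Friday, so it moves forward to 2016-04-06.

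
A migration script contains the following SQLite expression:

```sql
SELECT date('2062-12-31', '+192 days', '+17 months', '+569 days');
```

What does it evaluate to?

2066-07-03

Applying '+192 days' to 2062-12-31: counting 192 days forward gives 2063-07-11.
Adding +17 months to 2063-07-11 gives 2064-12-11.
Applying '+569 days' to 2064-12-11: counting 569 days forward gives 2066-07-03.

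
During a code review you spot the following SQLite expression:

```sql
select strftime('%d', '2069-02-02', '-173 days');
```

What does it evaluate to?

13

First apply '-173 days': 2069-02-02 → 2068-08-13.
`%d` extracts the 2-digit day of month: 13.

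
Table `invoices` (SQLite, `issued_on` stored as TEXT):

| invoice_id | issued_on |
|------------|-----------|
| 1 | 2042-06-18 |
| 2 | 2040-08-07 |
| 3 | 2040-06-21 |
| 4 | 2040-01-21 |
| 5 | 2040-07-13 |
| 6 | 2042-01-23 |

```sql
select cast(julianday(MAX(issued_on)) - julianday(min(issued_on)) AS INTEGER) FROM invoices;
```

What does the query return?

MIN = 2040-01-21, MAX = 2042-06-18.
10 days remain in January 2040 after the 21st (31 − 21).
Full months from February 2040 through May 2042 contribute their day counts.
Then 18 days into June 2042.
Total: 10 + 29 + 31 + 30 + 31 + 30 + 31 + 31 + 30 + 31 + 30 + 31 + 31 + 28 + 31 + 30 + 31 + 30 + 31 + 31 + 30 + 31 + 30 + 31 + 31 + 28 + 31 + 30 + 31 + 18 = 879.

879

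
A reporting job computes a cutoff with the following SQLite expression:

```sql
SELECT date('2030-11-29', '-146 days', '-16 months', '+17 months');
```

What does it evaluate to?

2030-08-06

Applying '-146 days' to 2030-11-29: counting 146 days back gives 2030-07-06.
Adding -16 months to 2030-07-06 gives 2029-03-06.
Adding +17 months to 2029-03-06 gives 2030-08-06.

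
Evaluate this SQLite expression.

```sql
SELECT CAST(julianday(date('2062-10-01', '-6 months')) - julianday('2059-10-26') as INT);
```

888

Adding -6 months to 2062-10-01 gives 2062-04-01.
5 days remain in October 2059 after the 26th (31 − 26).
Full months from November 2059 through March 2062 contribute their day counts.
Then 1 day into April 2062.
Total: 5 + 30 + 31 + 31 + 29 + 31 + 30 + 31 + 30 + 31 + 31 + 30 + 31 + 30 + 31 + 31 + 28 + 31 + 30 + 31 + 30 + 31 + 31 + 30 + 31 + 30 + 31 + 31 + 28 + 31 + 1 = 888.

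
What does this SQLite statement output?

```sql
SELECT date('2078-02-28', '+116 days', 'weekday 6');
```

2078-06-25

Applying '+116 days' to 2078-02-28: counting 116 days forward gives 2078-06-24.
`weekday 6` advances to the next Saturday; 2078-06-24 is a Friday, so it moves forward to 2078-06-25.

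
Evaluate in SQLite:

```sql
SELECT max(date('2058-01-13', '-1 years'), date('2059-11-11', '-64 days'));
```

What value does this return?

date('2058-01-13', '-1 years') → 2057-01-13.
date('2059-11-11', '-64 days') → 2059-09-08.
Later of the two is 2059-09-08.

2059-09-08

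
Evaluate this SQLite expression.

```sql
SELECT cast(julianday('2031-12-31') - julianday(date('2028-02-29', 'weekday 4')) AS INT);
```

`weekday 4` advances to the next Thursday; 2028-02-29 is a Tuesday, so it moves forward to 2028-03-02.
29 days remain in March 2028 after the 2nd (31 − 2).
Full months from April 2028 through November 2031 contribute their day counts.
Then 31 days into December 2031.
Total: 29 + 30 + 31 + 30 + 31 + 31 + 30 + 31 + 30 + 31 + 31 + 28 + 31 + 30 + 31 + 30 + 31 + 31 + 30 + 31 + 30 + 31 + 31 + 28 + 31 + 30 + 31 + 30 + 31 + 31 + 30 + 31 + 30 + 31 + 31 + 28 + 31 + 30 + 31 + 30 + 31 + 31 + 30 + 31 + 30 + 31 = 1399.

1399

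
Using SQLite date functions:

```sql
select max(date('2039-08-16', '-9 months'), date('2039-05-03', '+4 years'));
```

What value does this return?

2043-05-03

date('2039-08-16', '-9 months') → 2038-11-16.
date('2039-05-03', '+4 years') → 2043-05-03.
Later of the two is 2043-05-03.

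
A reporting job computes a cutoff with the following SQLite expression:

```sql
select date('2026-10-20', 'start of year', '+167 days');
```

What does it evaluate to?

2026-06-17

`start of year` rewinds 2026-10-20 to 2026-01-01.
Applying '+167 days' to 2026-01-01: counting 167 days forward gives 2026-06-17.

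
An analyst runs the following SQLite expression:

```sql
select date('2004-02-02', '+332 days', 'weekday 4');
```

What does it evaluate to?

Applying '+332 days' to 2004-02-02: counting 332 days forward gives 2004-12-30.
`weekday 4` advances to the next Thursday; 2004-12-30 is already a Thursday, so it stays at 2004-12-30.

2004-12-30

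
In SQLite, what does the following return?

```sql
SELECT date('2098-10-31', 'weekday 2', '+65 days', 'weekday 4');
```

2099-01-08

`weekday 2` advances to the next Tuesday; 2098-10-31 is a Friday, so it moves forward to 2098-11-04.
Applying '+65 days' to 2098-11-04: counting 65 days forward gives 2099-01-08.
`weekday 4` advances to the next Thursday; 2099-01-08 is already a Thursday, so it stays at 2099-01-08.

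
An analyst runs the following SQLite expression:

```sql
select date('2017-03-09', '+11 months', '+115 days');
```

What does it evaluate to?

Adding +11 months to 2017-03-09 gives 2018-02-09.
Applying '+115 days' to 2018-02-09: counting 115 days forward gives 2018-06-04.

2018-06-04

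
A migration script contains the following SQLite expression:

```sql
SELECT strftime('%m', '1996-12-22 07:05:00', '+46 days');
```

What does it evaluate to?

02

First apply '+46 days': 1996-12-22 07:05:00 → 1997-02-06 07:05:00.
`%m` extracts the 2-digit month (01-12): 02.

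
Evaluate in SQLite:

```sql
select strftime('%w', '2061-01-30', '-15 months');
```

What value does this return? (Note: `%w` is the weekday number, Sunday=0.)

First apply '-15 months': 2061-01-30 → 2059-10-30.
2059-10-30 is a Thursday; with Sunday=0 that is 4.

4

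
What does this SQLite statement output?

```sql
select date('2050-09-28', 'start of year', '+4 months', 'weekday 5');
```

`start of year` rewinds 2050-09-28 to 2050-01-01.
Adding +4 months to 2050-01-01 gives 2050-05-01.
`weekday 5` advances to the next Friday; 2050-05-01 is a Sunday, so it moves forward to 2050-05-06.

2050-05-06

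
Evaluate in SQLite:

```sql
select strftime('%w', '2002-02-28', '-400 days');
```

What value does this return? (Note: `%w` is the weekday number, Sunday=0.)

3

First apply '-400 days': 2002-02-28 → 2001-01-24.
2001-01-24 is a Wednesday; with Sunday=0 that is 3.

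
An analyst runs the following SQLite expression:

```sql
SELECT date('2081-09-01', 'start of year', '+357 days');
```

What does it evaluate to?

2081-12-24

`start of year` rewinds 2081-09-01 to 2081-01-01.
Applying '+357 days' to 2081-01-01: counting 357 days forward gives 2081-12-24.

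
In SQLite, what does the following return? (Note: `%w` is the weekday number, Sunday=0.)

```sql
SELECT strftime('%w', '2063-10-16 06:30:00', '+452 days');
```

6

First apply '+452 days': 2063-10-16 06:30:00 → 2065-01-10 06:30:00.
2065-01-10 is a Saturday; with Sunday=0 that is 6.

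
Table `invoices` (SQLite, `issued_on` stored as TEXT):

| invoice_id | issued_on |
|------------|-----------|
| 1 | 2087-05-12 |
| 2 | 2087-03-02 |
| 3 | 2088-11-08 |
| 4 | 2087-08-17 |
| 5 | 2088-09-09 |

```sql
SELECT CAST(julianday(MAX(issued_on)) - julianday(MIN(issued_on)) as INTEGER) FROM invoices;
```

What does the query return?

MIN = 2087-03-02, MAX = 2088-11-08.
29 days remain in March 2087 after the 2nd (31 − 2).
Full months from April 2087 through October 2088 contribute their day counts.
Then 8 days into November 2088.
Total: 29 + 30 + 31 + 30 + 31 + 31 + 30 + 31 + 30 + 31 + 31 + 29 + 31 + 30 + 31 + 30 + 31 + 31 + 30 + 31 + 8 = 617.

617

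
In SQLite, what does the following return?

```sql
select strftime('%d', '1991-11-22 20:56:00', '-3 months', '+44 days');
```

05

First apply '-3 months', '+44 days': 1991-11-22 20:56:00 → 1991-10-05 20:56:00.
`%d` extracts the 2-digit day of month: 05.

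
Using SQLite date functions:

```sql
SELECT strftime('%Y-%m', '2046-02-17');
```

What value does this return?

2046-02

`%Y-%m` extracts the year-month: 2046-02.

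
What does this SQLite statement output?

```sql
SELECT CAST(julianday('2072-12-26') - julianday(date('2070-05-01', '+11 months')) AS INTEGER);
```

635

Adding +11 months to 2070-05-01 gives 2071-04-01.
29 days remain in April 2071 after the 1st (30 − 1).
Full months from May 2071 through November 2072 contribute their day counts.
Then 26 days into December 2072.
Total: 29 + 31 + 30 + 31 + 31 + 30 + 31 + 30 + 31 + 31 + 29 + 31 + 30 + 31 + 30 + 31 + 31 + 30 + 31 + 30 + 26 = 635.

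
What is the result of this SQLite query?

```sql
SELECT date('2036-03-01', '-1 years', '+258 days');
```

Adding -1 year to 2036-03-01 gives 2035-03-01.
Applying '+258 days' to 2035-03-01: counting 258 days forward gives 2035-11-14.

2035-11-14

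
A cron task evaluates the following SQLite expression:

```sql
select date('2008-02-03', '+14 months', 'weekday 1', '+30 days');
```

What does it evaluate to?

2009-05-06

Adding +14 months to 2008-02-03 gives 2009-04-03.
`weekday 1` advances to the next Monday; 2009-04-03 is a Friday, so it moves forward to 2009-04-06.
April 2009 has 30 days; 24 remain after the 6th, so 25 days reach 2009-05-01.
Advancing 5 more days within May lands on 2009-05-06.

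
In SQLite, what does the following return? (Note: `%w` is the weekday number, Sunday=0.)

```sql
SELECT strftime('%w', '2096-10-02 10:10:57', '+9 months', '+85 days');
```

First apply '+9 months', '+85 days': 2096-10-02 10:10:57 → 2097-09-25 10:10:57.
2097-09-25 is a Wednesday; with Sunday=0 that is 3.

3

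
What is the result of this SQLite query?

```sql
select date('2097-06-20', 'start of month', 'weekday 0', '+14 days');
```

`start of month` rewinds 2097-06-20 to 2097-06-01.
`weekday 0` advances to the next Sunday; 2097-06-01 is a Saturday, so it moves forward to 2097-06-02.
Advancing 14 more days within June lands on 2097-06-16.

2097-06-16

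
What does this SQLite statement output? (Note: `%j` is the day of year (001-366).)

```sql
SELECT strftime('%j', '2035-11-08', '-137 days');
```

175

First apply '-137 days': 2035-11-08 → 2035-06-24.
Day-of-year for 2035-06-24: days since 2035-01-01 inclusive = 175, zero-padded to 175.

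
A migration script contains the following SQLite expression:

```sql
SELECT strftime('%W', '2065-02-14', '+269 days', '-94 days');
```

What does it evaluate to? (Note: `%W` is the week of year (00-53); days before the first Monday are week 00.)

First apply '+269 days', '-94 days': 2065-02-14 → 2065-08-08.
2065-08-08 is a Saturday. SQLite's %W counts Mondays since the year started; the result is 31.

31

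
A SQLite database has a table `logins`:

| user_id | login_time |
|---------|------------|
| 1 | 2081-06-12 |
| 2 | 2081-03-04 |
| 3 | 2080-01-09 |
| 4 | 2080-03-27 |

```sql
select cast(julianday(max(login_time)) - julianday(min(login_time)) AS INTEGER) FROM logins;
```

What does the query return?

MIN = 2080-01-09, MAX = 2081-06-12.
22 days remain in January 2080 after the 9th (31 − 9).
Full months from February 2080 through May 2081 contribute their day counts.
Then 12 days into June 2081.
Total: 22 + 29 + 31 + 30 + 31 + 30 + 31 + 31 + 30 + 31 + 30 + 31 + 31 + 28 + 31 + 30 + 31 + 12 = 520.

520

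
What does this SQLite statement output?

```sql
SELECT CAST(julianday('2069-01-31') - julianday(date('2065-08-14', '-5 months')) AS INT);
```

1419

Adding -5 months to 2065-08-14 gives 2065-03-14.
17 days remain in March 2065 after the 14th (31 − 14).
Full months from April 2065 through December 2068 contribute their day counts.
Then 31 days into January 2069.
Total: 17 + 30 + 31 + 30 + 31 + 31 + 30 + 31 + 30 + 31 + 31 + 28 + 31 + 30 + 31 + 30 + 31 + 31 + 30 + 31 + 30 + 31 + 31 + 28 + 31 + 30 + 31 + 30 + 31 + 31 + 30 + 31 + 30 + 31 + 31 + 29 + 31 + 30 + 31 + 30 + 31 + 31 + 30 + 31 + 30 + 31 + 31 = 1419.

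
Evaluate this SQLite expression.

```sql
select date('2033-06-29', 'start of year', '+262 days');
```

`start of year` rewinds 2033-06-29 to 2033-01-01.
Applying '+262 days' to 2033-01-01: counting 262 days forward gives 2033-09-20.

2033-09-20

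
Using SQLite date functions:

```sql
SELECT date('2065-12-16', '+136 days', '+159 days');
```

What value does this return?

Applying '+136 days' to 2065-12-16: counting 136 days forward gives 2066-05-01.
Applying '+159 days' to 2066-05-01: counting 159 days forward gives 2066-10-07.

2066-10-07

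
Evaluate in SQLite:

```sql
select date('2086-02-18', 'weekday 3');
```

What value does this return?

`weekday 3` advances to the next Wednesday; 2086-02-18 is a Monday, so it moves forward to 2086-02-20.

2086-02-20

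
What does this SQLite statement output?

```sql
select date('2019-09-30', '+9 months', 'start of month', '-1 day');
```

2020-05-31

Adding +9 months to 2019-09-30 gives 2020-06-30.
`start of month` rewinds 2020-06-30 to 2020-06-01.
Going back 1 day from 2020-06-01 reaches 2020-05-31 (last day of May, 31 days).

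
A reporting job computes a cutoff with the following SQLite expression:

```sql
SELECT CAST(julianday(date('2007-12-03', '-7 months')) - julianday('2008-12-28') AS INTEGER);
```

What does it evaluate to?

Adding -7 months to 2007-12-03 gives 2007-05-03.
28 days remain in May 2007 after the 3rd (31 − 3).
Full months from June 2007 through November 2008 contribute their day counts.
Then 28 days into December 2008.
Total: 28 + 30 + 31 + 31 + 30 + 31 + 30 + 31 + 31 + 29 + 31 + 30 + 31 + 30 + 31 + 31 + 30 + 31 + 30 + 28 = 605.
The subtraction is earlier − later, so the result is −605 → -605.

-605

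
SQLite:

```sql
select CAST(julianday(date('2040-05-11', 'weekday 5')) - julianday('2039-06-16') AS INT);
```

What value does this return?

330

`weekday 5` advances to the next Friday; 2040-05-11 is already a Friday, so it stays at 2040-05-11.
14 days remain in June 2039 after the 16th (30 − 16).
Full months from July 2039 through April 2040 contribute their day counts.
Then 11 days into May 2040.
Total: 14 + 31 + 31 + 30 + 31 + 30 + 31 + 31 + 29 + 31 + 30 + 11 = 330.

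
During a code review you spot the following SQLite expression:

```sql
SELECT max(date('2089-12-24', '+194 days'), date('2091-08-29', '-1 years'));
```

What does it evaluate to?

date('2089-12-24', '+194 days') → 2090-07-06.
date('2091-08-29', '-1 years') → 2090-08-29.
Later of the two is 2090-08-29.

2090-08-29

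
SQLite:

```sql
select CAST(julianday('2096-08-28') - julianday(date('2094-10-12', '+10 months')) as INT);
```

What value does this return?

382

Adding +10 months to 2094-10-12 gives 2095-08-12.
19 days remain in August 2095 after the 12th (31 − 12).
Full months from September 2095 through July 2096 contribute their day counts.
Then 28 days into August 2096.
Total: 19 + 30 + 31 + 30 + 31 + 31 + 29 + 31 + 30 + 31 + 30 + 31 + 28 = 382.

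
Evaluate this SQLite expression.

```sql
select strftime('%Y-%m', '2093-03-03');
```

`%Y-%m` extracts the year-month: 2093-03.

2093-03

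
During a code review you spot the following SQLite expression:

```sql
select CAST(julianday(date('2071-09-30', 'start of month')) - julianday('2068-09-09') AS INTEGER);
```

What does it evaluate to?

`start of month` rewinds 2071-09-30 to 2071-09-01.
21 days remain in September 2068 after the 9th (30 − 9).
Full months from October 2068 through August 2071 contribute their day counts.
Then 1 day into September 2071.
Total: 21 + 31 + 30 + 31 + 31 + 28 + 31 + 30 + 31 + 30 + 31 + 31 + 30 + 31 + 30 + 31 + 31 + 28 + 31 + 30 + 31 + 30 + 31 + 31 + 30 + 31 + 30 + 31 + 31 + 28 + 31 + 30 + 31 + 30 + 31 + 31 + 1 = 1087.

1087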